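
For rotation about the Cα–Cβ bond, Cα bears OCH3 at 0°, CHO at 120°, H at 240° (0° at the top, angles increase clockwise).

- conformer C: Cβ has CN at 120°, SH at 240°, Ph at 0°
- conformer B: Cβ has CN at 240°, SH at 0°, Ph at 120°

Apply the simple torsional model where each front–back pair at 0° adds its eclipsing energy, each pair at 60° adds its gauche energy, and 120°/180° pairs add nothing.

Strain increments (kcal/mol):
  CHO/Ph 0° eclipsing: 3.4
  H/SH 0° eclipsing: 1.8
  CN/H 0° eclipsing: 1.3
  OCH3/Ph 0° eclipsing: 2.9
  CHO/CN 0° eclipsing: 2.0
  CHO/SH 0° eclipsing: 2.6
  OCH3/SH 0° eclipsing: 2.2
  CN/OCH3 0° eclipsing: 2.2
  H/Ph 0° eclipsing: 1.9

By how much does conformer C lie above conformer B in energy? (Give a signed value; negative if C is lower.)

C is eclipsed. OCH3 at 0° is eclipsed with Ph at 0° (2.9); CHO at 120° is eclipsed with CN at 120° (2.0); H at 240° is eclipsed with SH at 240° (1.8). Total 6.7 kcal/mol.
B is eclipsed. OCH3 at 0° is eclipsed with SH at 0° (2.2); CHO at 120° is eclipsed with Ph at 120° (3.4); H at 240° is eclipsed with CN at 240° (1.3). Total 6.9 kcal/mol.
E(C) − E(B) = 6.7 − 6.9 = -0.2 kcal/mol.

-0.2 kcal/mol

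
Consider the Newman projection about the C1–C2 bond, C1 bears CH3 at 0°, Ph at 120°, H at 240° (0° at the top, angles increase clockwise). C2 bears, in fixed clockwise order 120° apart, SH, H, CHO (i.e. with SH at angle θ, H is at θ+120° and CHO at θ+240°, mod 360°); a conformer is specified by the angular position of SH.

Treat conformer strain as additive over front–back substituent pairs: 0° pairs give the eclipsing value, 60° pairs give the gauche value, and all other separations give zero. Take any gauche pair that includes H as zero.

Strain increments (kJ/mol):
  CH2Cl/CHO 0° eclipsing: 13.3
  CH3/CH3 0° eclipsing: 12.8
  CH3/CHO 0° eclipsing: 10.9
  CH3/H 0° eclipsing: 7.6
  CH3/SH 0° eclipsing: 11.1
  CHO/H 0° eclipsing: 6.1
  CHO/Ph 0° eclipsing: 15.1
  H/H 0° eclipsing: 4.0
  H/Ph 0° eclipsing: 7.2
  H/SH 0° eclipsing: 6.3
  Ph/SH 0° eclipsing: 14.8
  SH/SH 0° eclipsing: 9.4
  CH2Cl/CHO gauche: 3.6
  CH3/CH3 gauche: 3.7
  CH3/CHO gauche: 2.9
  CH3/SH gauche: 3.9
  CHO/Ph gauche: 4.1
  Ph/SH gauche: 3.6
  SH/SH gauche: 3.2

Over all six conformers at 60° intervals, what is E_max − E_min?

SH at 0° (eclipsed): CH3(0°)/SH(0°) eclipsed 11.1; Ph(120°)/H(120°) eclipsed 7.2; H(240°)/CHO(240°) eclipsed 6.1 → 24.4 kJ/mol.
SH at 60° (staggered): CH3(0°)/SH(60°) gauche 3.9; CH3(0°)/CHO(300°) gauche 2.9; Ph(120°)/SH(60°) gauche 3.6 → 10.4 kJ/mol.
SH at 120° (eclipsed): CH3(0°)/CHO(0°) eclipsed 10.9; Ph(120°)/SH(120°) eclipsed 14.8; H(240°)/H(240°) eclipsed 4.0 → 29.7 kJ/mol.
SH at 180° (staggered): CH3(0°)/CHO(60°) gauche 2.9; Ph(120°)/SH(180°) gauche 3.6; Ph(120°)/CHO(60°) gauche 4.1 → 10.6 kJ/mol.
SH at 240° (eclipsed): CH3(0°)/H(0°) eclipsed 7.6; Ph(120°)/CHO(120°) eclipsed 15.1; H(240°)/SH(240°) eclipsed 6.3 → 29.0 kJ/mol.
SH at 300° (staggered): CH3(0°)/SH(300°) gauche 3.9; Ph(120°)/CHO(180°) gauche 4.1 → 8.0 kJ/mol.
Max at 120° (29.7 kJ/mol), min at 300° (8.0 kJ/mol); barrier = 21.7 kJ/mol.

21.7 kJ/mol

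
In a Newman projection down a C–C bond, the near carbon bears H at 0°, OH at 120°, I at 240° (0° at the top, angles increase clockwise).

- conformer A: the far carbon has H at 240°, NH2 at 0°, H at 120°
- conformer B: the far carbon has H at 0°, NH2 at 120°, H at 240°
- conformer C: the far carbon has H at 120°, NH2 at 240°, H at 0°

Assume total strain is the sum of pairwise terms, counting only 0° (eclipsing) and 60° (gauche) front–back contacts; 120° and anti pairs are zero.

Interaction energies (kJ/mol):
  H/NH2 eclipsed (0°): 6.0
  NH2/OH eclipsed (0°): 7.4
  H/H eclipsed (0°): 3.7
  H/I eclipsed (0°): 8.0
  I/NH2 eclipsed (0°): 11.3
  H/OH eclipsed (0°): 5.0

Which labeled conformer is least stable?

C

A is eclipsed. H at 0° is eclipsed with NH2 at 0° (6.0); OH at 120° is eclipsed with H at 120° (5.0); I at 240° is eclipsed with H at 240° (8.0). Total 19.0 kJ/mol.
B is eclipsed. H at 0° is eclipsed with H at 0° (3.7); OH at 120° is eclipsed with NH2 at 120° (7.4); I at 240° is eclipsed with H at 240° (8.0). Total 19.1 kJ/mol.
C is eclipsed. H at 0° is eclipsed with H at 0° (3.7); OH at 120° is eclipsed with H at 120° (5.0); I at 240° is eclipsed with NH2 at 240° (11.3). Total 20.0 kJ/mol.
C has the highest total (20.0 kJ/mol).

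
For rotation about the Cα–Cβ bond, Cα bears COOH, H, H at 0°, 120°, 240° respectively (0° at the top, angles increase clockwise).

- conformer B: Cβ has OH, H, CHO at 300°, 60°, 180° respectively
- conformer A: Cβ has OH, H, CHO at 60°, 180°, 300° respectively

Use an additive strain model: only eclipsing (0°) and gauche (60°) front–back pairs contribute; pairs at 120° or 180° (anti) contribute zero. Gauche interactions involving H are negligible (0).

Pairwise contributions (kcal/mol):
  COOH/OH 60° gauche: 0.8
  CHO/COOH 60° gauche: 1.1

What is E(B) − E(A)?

B (staggered): COOH(0°)/OH(300°) gauche 0.8 → 0.8 kcal/mol.
A (staggered): COOH(0°)/OH(60°) gauche 0.8; COOH(0°)/CHO(300°) gauche 1.1 → 1.9 kcal/mol.
E(B) − E(A) = 0.8 − 1.9 = -1.1 kcal/mol.

-1.1 kcal/mol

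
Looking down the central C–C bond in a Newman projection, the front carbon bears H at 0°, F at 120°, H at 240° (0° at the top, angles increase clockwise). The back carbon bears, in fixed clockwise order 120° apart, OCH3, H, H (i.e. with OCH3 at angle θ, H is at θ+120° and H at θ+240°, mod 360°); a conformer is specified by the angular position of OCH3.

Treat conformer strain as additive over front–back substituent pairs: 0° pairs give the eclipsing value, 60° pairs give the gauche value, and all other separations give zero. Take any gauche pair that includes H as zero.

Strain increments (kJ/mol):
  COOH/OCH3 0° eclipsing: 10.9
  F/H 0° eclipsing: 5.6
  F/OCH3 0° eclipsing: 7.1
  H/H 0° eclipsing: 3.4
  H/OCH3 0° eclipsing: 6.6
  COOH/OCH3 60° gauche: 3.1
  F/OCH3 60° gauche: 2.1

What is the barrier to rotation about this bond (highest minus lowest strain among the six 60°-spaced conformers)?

OCH3 at 0° (eclipsed): H–OCH3 eclipsed, F–H eclipsed, H–H eclipsed; 6.6 + 5.6 + 3.4 = 15.6 kJ/mol.
OCH3 at 60° (staggered): F–OCH3 gauche; 2.1 = 2.1 kJ/mol.
OCH3 at 120° (eclipsed): H–H eclipsed, F–OCH3 eclipsed, H–H eclipsed; 3.4 + 7.1 + 3.4 = 13.9 kJ/mol.
OCH3 at 180° (staggered): F–OCH3 gauche; 2.1 = 2.1 kJ/mol.
OCH3 at 240° (eclipsed): H–H eclipsed, F–H eclipsed, H–OCH3 eclipsed; 3.4 + 5.6 + 6.6 = 15.6 kJ/mol.
OCH3 at 300° (staggered): no non-H gauche contacts → 0.0 kJ/mol.
Max at 0° (15.6 kJ/mol), min at 300° (0.0 kJ/mol); barrier = 15.6 kJ/mol.

15.6 kJ/mol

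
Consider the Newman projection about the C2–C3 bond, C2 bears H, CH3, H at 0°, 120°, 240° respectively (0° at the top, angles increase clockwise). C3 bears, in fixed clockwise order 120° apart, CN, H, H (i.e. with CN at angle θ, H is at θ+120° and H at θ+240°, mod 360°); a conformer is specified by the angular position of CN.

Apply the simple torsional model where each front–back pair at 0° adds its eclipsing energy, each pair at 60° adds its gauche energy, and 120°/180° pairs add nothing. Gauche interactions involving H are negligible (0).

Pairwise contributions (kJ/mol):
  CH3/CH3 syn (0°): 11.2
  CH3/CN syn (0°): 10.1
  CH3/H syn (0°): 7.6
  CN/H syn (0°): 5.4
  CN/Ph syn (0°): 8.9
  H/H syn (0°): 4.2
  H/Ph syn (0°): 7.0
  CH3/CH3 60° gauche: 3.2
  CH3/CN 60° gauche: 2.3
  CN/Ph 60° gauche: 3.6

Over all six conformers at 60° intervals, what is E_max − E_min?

18.5 kJ/mol

CN at 0° (eclipsed): H(0°)/CN(0°) eclipsed 5.4; CH3(120°)/H(120°) eclipsed 7.6; H(240°)/H(240°) eclipsed 4.2 → 17.2 kJ/mol.
CN at 60° (staggered): CH3(120°)/CN(60°) gauche 2.3 → 2.3 kJ/mol.
CN at 120° (eclipsed): H(0°)/H(0°) eclipsed 4.2; CH3(120°)/CN(120°) eclipsed 10.1; H(240°)/H(240°) eclipsed 4.2 → 18.5 kJ/mol.
CN at 180° (staggered): CH3(120°)/CN(180°) gauche 2.3 → 2.3 kJ/mol.
CN at 240° (eclipsed): H(0°)/H(0°) eclipsed 4.2; CH3(120°)/H(120°) eclipsed 7.6; H(240°)/CN(240°) eclipsed 5.4 → 17.2 kJ/mol.
CN at 300° (staggered): no non-H gauche contacts → 0.0 kJ/mol.
Max at 120° (18.5 kJ/mol), min at 300° (0.0 kJ/mol); barrier = 18.5 kJ/mol.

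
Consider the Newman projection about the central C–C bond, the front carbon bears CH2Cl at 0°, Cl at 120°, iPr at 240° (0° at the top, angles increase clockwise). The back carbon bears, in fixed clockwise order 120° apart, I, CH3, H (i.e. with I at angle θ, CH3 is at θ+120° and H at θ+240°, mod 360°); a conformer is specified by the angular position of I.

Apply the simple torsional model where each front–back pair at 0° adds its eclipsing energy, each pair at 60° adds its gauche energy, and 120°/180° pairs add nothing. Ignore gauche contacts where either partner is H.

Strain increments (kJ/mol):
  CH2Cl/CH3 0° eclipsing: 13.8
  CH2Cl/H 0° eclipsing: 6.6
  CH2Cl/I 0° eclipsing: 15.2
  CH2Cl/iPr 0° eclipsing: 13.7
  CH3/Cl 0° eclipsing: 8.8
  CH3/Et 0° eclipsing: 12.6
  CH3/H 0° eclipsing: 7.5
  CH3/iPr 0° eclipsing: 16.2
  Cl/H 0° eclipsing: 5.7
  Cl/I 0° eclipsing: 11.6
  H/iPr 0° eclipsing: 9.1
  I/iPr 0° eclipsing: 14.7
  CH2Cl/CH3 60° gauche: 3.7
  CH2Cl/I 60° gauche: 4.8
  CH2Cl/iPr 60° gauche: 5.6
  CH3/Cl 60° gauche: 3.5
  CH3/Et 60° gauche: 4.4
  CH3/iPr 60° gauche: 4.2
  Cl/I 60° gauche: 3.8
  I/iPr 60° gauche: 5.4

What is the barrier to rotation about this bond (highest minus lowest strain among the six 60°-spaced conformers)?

I at 0° (eclipsed): CH2Cl–I eclipsed, Cl–CH3 eclipsed, iPr–H eclipsed; 15.2 + 8.8 + 9.1 = 33.1 kJ/mol.
I at 60° (staggered): CH2Cl–I gauche, Cl–I gauche, Cl–CH3 gauche, iPr–CH3 gauche; 4.8 + 3.8 + 3.5 + 4.2 = 16.3 kJ/mol.
I at 120° (eclipsed): CH2Cl–H eclipsed, Cl–I eclipsed, iPr–CH3 eclipsed; 6.6 + 11.6 + 16.2 = 34.4 kJ/mol.
I at 180° (staggered): CH2Cl–CH3 gauche, Cl–I gauche, iPr–I gauche, iPr–CH3 gauche; 3.7 + 3.8 + 5.4 + 4.2 = 17.1 kJ/mol.
I at 240° (eclipsed): CH2Cl–CH3 eclipsed, Cl–H eclipsed, iPr–I eclipsed; 13.8 + 5.7 + 14.7 = 34.2 kJ/mol.
I at 300° (staggered): CH2Cl–I gauche, CH2Cl–CH3 gauche, Cl–CH3 gauche, iPr–I gauche; 4.8 + 3.7 + 3.5 + 5.4 = 17.4 kJ/mol.
Max at 120° (34.4 kJ/mol), min at 60° (16.3 kJ/mol); barrier = 18.1 kJ/mol.

18.1 kJ/mol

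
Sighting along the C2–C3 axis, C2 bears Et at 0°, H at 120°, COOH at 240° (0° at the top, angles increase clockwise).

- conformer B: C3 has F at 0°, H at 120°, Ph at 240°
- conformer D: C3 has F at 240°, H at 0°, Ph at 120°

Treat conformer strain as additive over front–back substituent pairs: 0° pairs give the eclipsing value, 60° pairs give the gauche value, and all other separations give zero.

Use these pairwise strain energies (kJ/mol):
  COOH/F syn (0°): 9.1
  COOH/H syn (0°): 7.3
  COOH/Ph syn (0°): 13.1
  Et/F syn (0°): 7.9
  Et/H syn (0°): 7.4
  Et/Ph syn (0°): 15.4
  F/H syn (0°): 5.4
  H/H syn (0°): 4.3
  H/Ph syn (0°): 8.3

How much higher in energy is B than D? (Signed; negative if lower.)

B is eclipsed. Et at 0° is eclipsed with F at 0° (7.9); H at 120° is eclipsed with H at 120° (4.3); COOH at 240° is eclipsed with Ph at 240° (13.1). Total 25.3 kJ/mol.
D is eclipsed. Et at 0° is eclipsed with H at 0° (7.4); H at 120° is eclipsed with Ph at 120° (8.3); COOH at 240° is eclipsed with F at 240° (9.1). Total 24.8 kJ/mol.
E(B) − E(D) = 25.3 − 24.8 = +0.5 kJ/mol.

+0.5 kJ/mol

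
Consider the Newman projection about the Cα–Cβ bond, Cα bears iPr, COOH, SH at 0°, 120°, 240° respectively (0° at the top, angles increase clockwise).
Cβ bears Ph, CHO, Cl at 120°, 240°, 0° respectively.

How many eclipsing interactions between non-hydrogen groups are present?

3

Non-H eclipsing pairs: iPr(0°)/Cl(0°); COOH(120°)/Ph(120°); SH(240°)/CHO(240°) — 3 interactions.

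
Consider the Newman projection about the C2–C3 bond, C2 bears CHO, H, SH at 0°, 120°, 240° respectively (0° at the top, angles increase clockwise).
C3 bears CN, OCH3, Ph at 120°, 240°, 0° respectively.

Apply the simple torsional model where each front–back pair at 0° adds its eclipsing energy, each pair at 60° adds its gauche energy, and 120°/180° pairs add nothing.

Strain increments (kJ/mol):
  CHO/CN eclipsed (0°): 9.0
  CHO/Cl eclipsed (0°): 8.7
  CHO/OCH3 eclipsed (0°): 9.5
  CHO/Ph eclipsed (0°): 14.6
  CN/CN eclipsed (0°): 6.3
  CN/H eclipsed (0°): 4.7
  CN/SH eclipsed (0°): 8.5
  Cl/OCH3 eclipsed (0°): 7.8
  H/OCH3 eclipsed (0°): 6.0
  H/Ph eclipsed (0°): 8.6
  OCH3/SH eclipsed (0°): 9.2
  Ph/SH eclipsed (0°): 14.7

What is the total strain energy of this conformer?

28.5 kJ/mol

This conformer (eclipsed): CHO–Ph eclipsed, H–CN eclipsed, SH–OCH3 eclipsed; 14.6 + 4.7 + 9.2 = 28.5 kJ/mol.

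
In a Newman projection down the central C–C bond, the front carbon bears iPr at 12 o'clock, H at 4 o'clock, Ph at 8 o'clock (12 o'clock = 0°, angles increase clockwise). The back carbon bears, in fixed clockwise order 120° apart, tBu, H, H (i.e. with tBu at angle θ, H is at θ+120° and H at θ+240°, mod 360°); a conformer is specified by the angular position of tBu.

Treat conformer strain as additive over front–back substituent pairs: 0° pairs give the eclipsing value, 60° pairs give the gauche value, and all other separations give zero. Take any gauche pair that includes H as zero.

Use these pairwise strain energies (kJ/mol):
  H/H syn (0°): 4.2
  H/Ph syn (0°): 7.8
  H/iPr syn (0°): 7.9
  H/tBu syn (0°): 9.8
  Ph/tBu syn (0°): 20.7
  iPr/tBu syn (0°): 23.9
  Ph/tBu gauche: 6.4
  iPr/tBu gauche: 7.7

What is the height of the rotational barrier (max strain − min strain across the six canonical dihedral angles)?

29.5 kJ/mol

tBu at 0° (eclipsed): iPr–tBu eclipsed, H–H eclipsed, Ph–H eclipsed; 23.9 + 4.2 + 7.8 = 35.9 kJ/mol.
tBu at 60° (staggered): iPr–tBu gauche; 7.7 = 7.7 kJ/mol.
tBu at 120° (eclipsed): iPr–H eclipsed, H–tBu eclipsed, Ph–H eclipsed; 7.9 + 9.8 + 7.8 = 25.5 kJ/mol.
tBu at 180° (staggered): Ph–tBu gauche; 6.4 = 6.4 kJ/mol.
tBu at 240° (eclipsed): iPr–H eclipsed, H–H eclipsed, Ph–tBu eclipsed; 7.9 + 4.2 + 20.7 = 32.8 kJ/mol.
tBu at 300° (staggered): iPr–tBu gauche, Ph–tBu gauche; 7.7 + 6.4 = 14.1 kJ/mol.
Max at 0° (35.9 kJ/mol), min at 180° (6.4 kJ/mol); barrier = 29.5 kJ/mol.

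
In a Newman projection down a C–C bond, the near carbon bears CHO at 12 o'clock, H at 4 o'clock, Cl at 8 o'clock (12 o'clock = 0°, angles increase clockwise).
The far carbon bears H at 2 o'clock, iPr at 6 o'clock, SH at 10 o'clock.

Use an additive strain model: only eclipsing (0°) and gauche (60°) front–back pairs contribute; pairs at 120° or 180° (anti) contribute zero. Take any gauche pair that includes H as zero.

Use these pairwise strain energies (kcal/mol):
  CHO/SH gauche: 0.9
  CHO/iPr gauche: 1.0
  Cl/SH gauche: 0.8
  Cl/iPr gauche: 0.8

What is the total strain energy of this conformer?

This conformer (staggered): CHO–SH gauche, Cl–iPr gauche, Cl–SH gauche; 0.9 + 0.8 + 0.8 = 2.5 kcal/mol.

2.5 kcal/mol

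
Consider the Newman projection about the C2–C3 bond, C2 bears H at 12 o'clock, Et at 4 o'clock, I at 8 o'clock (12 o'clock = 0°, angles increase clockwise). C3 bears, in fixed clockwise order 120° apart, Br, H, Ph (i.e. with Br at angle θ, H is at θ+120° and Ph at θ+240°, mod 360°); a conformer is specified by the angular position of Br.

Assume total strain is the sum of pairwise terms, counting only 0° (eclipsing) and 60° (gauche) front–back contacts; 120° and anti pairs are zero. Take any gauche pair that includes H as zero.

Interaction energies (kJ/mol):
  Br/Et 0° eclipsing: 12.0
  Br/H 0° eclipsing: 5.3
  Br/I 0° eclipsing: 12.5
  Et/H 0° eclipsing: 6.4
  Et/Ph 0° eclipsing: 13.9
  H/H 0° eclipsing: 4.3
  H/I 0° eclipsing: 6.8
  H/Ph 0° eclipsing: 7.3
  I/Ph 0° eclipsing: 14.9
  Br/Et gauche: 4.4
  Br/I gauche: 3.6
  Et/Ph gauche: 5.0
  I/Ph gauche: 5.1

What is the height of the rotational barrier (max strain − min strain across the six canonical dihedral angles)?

21.2 kJ/mol

Br at 0° (eclipsed): H–Br eclipsed, Et–H eclipsed, I–Ph eclipsed; 5.3 + 6.4 + 14.9 = 26.6 kJ/mol.
Br at 60° (staggered): Et–Br gauche, I–Ph gauche; 4.4 + 5.1 = 9.5 kJ/mol.
Br at 120° (eclipsed): H–Ph eclipsed, Et–Br eclipsed, I–H eclipsed; 7.3 + 12.0 + 6.8 = 26.1 kJ/mol.
Br at 180° (staggered): Et–Br gauche, Et–Ph gauche, I–Br gauche; 4.4 + 5.0 + 3.6 = 13.0 kJ/mol.
Br at 240° (eclipsed): H–H eclipsed, Et–Ph eclipsed, I–Br eclipsed; 4.3 + 13.9 + 12.5 = 30.7 kJ/mol.
Br at 300° (staggered): Et–Ph gauche, I–Br gauche, I–Ph gauche; 5.0 + 3.6 + 5.1 = 13.7 kJ/mol.
Max at 240° (30.7 kJ/mol), min at 60° (9.5 kJ/mol); barrier = 21.2 kJ/mol.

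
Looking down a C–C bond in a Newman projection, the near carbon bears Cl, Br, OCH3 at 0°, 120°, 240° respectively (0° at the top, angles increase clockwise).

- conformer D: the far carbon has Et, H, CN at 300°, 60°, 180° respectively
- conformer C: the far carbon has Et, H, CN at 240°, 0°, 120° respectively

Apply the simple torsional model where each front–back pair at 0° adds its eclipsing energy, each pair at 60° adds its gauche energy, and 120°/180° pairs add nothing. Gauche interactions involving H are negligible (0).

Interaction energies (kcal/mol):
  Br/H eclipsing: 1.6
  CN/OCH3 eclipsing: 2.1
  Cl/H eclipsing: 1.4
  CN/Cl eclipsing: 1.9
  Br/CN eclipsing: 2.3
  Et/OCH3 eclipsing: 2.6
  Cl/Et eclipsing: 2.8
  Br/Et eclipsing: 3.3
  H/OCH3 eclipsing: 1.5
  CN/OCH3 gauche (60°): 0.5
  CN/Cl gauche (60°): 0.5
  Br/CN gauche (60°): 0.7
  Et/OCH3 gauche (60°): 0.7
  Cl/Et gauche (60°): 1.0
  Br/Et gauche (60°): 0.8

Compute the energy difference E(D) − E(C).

D is staggered. Cl at 0° is gauche with Et at 300° (1.0); Br at 120° is gauche with CN at 180° (0.7); OCH3 at 240° is gauche with Et at 300° (0.7); OCH3 at 240° is gauche with CN at 180° (0.5). Total 2.9 kcal/mol.
C is eclipsed. Cl at 0° is eclipsed with H at 0° (1.4); Br at 120° is eclipsed with CN at 120° (2.3); OCH3 at 240° is eclipsed with Et at 240° (2.6). Total 6.3 kcal/mol.
E(D) − E(C) = 2.9 − 6.3 = -3.4 kcal/mol.

-3.4 kcal/mol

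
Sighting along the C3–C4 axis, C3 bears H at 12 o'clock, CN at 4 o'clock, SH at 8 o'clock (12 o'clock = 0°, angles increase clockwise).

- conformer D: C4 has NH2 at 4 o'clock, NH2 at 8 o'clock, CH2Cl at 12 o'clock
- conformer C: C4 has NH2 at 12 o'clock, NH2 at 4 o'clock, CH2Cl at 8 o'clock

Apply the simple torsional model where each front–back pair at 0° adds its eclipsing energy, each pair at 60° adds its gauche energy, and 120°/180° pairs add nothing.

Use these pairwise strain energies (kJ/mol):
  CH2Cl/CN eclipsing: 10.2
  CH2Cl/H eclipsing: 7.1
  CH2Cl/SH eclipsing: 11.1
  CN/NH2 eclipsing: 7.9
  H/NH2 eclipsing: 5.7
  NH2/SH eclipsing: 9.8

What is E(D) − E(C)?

D (eclipsed): H(0°)/CH2Cl(0°) eclipsed 7.1; CN(120°)/NH2(120°) eclipsed 7.9; SH(240°)/NH2(240°) eclipsed 9.8 → 24.8 kJ/mol.
C (eclipsed): H(0°)/NH2(0°) eclipsed 5.7; CN(120°)/NH2(120°) eclipsed 7.9; SH(240°)/CH2Cl(240°) eclipsed 11.1 → 24.7 kJ/mol.
E(D) − E(C) = 24.8 − 24.7 = +0.1 kJ/mol.

+0.1 kJ/mol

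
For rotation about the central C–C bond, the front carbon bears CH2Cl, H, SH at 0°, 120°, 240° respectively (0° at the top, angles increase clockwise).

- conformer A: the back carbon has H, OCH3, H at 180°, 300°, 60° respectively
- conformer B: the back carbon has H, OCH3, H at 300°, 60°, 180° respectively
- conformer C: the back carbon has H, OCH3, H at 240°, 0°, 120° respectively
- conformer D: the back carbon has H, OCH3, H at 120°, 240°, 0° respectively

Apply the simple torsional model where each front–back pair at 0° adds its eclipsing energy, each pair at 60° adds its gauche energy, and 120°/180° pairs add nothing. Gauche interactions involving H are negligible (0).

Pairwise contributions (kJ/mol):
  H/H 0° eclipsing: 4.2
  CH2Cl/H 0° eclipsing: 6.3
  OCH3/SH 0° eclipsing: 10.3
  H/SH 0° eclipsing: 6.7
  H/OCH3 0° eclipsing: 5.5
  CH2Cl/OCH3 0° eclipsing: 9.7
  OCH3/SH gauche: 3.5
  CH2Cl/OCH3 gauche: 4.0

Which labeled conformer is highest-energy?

D

A is staggered. CH2Cl at 0° is gauche with OCH3 at 300° (4.0); SH at 240° is gauche with OCH3 at 300° (3.5). Total 7.5 kJ/mol.
B is staggered. CH2Cl at 0° is gauche with OCH3 at 60° (4.0). Total 4.0 kJ/mol.
C is eclipsed. CH2Cl at 0° is eclipsed with OCH3 at 0° (9.7); H at 120° is eclipsed with H at 120° (4.2); SH at 240° is eclipsed with H at 240° (6.7). Total 20.6 kJ/mol.
D is eclipsed. CH2Cl at 0° is eclipsed with H at 0° (6.3); H at 120° is eclipsed with H at 120° (4.2); SH at 240° is eclipsed with OCH3 at 240° (10.3). Total 20.8 kJ/mol.
D has the highest total (20.8 kJ/mol).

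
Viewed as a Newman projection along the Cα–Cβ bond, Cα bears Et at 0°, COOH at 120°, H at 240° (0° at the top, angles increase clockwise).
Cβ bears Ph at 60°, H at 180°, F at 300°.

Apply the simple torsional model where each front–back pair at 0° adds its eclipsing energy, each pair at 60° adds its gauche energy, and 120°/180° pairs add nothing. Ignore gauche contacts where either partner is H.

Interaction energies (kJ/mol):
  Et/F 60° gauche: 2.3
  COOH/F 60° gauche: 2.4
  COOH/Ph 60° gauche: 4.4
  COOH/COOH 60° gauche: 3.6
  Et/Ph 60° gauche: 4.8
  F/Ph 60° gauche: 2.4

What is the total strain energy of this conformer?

11.5 kJ/mol

This conformer is staggered. Et at 0° is gauche with Ph at 60° (4.8); Et at 0° is gauche with F at 300° (2.3); COOH at 120° is gauche with Ph at 60° (4.4). Total 11.5 kJ/mol.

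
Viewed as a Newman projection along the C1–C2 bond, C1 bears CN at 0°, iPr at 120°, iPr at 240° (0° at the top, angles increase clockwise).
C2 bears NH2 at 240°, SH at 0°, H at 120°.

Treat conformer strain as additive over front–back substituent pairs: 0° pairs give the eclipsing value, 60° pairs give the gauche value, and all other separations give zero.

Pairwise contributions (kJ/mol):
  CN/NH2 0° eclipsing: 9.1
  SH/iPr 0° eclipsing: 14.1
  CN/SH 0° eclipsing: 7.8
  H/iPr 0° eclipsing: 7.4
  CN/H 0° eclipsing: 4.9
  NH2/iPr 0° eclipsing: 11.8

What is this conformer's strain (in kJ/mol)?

This conformer (eclipsed): CN(0°)/SH(0°) eclipsed 7.8; iPr(120°)/H(120°) eclipsed 7.4; iPr(240°)/NH2(240°) eclipsed 11.8 → 27.0 kJ/mol.

27.0 kJ/mol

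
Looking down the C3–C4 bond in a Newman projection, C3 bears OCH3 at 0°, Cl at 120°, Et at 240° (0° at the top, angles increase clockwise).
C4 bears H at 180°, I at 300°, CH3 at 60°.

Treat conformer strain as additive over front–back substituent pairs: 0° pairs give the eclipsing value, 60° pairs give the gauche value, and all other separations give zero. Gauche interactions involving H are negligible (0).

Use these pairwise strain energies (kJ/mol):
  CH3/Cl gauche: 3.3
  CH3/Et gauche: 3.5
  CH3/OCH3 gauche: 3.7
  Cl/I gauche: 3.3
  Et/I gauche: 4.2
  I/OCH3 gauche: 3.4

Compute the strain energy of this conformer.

14.6 kJ/mol

This conformer (staggered): OCH3(0°)/I(300°) gauche 3.4; OCH3(0°)/CH3(60°) gauche 3.7; Cl(120°)/CH3(60°) gauche 3.3; Et(240°)/I(300°) gauche 4.2 → 14.6 kJ/mol.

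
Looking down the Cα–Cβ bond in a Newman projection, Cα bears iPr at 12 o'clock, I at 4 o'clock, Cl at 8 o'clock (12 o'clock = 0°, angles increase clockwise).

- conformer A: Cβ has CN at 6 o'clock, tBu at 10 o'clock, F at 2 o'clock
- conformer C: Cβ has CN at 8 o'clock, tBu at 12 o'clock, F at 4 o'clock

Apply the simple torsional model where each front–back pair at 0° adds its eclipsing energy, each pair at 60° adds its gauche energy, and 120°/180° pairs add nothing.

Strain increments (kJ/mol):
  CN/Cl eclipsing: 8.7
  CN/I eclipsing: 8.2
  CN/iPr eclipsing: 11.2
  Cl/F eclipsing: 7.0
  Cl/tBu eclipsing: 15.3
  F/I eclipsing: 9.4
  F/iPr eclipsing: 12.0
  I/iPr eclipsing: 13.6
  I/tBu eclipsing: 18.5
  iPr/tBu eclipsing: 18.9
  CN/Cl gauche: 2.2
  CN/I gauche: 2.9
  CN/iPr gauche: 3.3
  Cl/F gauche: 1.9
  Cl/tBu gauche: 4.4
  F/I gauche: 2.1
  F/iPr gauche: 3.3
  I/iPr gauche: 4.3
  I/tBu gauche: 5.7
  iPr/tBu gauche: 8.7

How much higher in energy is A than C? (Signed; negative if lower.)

-13.4 kJ/mol

A (staggered): iPr(0°)/tBu(300°) gauche 8.7; iPr(0°)/F(60°) gauche 3.3; I(120°)/CN(180°) gauche 2.9; I(120°)/F(60°) gauche 2.1; Cl(240°)/CN(180°) gauche 2.2; Cl(240°)/tBu(300°) gauche 4.4 → 23.6 kJ/mol.
C (eclipsed): iPr(0°)/tBu(0°) eclipsed 18.9; I(120°)/F(120°) eclipsed 9.4; Cl(240°)/CN(240°) eclipsed 8.7 → 37.0 kJ/mol.
E(A) − E(C) = 23.6 − 37.0 = -13.4 kJ/mol.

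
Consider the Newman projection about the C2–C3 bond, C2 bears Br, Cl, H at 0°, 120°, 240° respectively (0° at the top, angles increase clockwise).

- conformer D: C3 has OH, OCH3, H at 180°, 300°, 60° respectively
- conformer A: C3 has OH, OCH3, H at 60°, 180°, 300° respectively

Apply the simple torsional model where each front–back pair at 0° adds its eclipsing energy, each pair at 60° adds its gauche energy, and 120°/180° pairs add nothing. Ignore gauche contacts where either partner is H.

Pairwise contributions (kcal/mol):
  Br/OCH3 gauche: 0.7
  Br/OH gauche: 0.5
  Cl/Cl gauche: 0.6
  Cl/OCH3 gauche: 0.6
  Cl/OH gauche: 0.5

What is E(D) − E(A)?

-0.4 kcal/mol

D (staggered): Br(0°)/OCH3(300°) gauche 0.7; Cl(120°)/OH(180°) gauche 0.5 → 1.2 kcal/mol.
A (staggered): Br(0°)/OH(60°) gauche 0.5; Cl(120°)/OH(60°) gauche 0.5; Cl(120°)/OCH3(180°) gauche 0.6 → 1.6 kcal/mol.
E(D) − E(A) = 1.2 − 1.6 = -0.4 kcal/mol.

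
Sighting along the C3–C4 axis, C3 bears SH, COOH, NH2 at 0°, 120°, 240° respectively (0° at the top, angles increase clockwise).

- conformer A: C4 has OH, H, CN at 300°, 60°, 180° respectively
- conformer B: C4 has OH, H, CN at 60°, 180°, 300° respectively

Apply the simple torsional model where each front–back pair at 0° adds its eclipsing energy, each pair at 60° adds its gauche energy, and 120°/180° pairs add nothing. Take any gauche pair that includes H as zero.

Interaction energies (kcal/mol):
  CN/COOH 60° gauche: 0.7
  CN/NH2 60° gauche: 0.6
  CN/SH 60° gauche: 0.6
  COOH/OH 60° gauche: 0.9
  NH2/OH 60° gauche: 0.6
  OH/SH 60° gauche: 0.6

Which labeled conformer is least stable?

A (staggered): SH–OH gauche, COOH–CN gauche, NH2–OH gauche, NH2–CN gauche; 0.6 + 0.7 + 0.6 + 0.6 = 2.5 kcal/mol.
B (staggered): SH–OH gauche, SH–CN gauche, COOH–OH gauche, NH2–CN gauche; 0.6 + 0.6 + 0.9 + 0.6 = 2.7 kcal/mol.
B has the highest total (2.7 kcal/mol).

B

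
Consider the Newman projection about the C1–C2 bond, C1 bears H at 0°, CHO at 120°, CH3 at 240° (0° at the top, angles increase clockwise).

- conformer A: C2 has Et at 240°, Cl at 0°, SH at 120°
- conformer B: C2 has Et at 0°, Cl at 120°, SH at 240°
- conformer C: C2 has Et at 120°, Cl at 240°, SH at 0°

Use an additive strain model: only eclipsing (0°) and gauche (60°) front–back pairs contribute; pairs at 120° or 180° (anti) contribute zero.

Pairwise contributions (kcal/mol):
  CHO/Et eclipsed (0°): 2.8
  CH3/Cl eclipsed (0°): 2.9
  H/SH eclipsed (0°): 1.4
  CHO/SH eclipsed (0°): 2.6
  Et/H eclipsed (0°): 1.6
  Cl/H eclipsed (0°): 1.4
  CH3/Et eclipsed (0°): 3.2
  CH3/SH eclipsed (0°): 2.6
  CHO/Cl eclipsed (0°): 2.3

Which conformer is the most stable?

A (eclipsed): H–Cl eclipsed, CHO–SH eclipsed, CH3–Et eclipsed; 1.4 + 2.6 + 3.2 = 7.2 kcal/mol.
B (eclipsed): H–Et eclipsed, CHO–Cl eclipsed, CH3–SH eclipsed; 1.6 + 2.3 + 2.6 = 6.5 kcal/mol.
C (eclipsed): H–SH eclipsed, CHO–Et eclipsed, CH3–Cl eclipsed; 1.4 + 2.8 + 2.9 = 7.1 kcal/mol.
B has the lowest total (6.5 kcal/mol).

B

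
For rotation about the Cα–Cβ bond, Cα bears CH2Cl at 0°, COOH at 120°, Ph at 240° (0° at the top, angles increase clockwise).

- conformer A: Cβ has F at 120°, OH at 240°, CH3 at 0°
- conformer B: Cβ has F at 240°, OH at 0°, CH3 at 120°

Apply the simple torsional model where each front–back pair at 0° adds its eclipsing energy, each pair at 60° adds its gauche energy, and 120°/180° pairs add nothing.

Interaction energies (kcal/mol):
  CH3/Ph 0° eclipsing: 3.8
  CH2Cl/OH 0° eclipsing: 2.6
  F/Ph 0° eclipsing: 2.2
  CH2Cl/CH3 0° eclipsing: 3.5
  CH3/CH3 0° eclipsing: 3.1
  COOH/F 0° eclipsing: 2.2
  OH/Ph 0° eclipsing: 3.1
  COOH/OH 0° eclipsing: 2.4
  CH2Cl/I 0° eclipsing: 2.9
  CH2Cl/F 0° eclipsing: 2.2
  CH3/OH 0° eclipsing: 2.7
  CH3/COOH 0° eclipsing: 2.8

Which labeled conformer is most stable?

B

A (eclipsed): CH2Cl–CH3 eclipsed, COOH–F eclipsed, Ph–OH eclipsed; 3.5 + 2.2 + 3.1 = 8.8 kcal/mol.
B (eclipsed): CH2Cl–OH eclipsed, COOH–CH3 eclipsed, Ph–F eclipsed; 2.6 + 2.8 + 2.2 = 7.6 kcal/mol.
B has the lowest total (7.6 kcal/mol).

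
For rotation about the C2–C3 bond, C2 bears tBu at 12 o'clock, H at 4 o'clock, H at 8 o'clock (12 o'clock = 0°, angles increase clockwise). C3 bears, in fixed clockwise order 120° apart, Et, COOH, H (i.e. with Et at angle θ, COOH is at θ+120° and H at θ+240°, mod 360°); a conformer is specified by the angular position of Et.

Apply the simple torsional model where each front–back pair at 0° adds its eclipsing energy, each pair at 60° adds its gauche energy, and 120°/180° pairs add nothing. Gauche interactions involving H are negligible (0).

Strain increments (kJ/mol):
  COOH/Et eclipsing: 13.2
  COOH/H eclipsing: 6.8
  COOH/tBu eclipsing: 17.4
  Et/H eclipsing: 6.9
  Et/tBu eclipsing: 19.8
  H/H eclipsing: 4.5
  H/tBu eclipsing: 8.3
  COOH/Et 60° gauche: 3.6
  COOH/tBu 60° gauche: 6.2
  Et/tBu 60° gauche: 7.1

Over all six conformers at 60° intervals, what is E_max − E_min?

Et at 0° (eclipsed): tBu–Et eclipsed, H–COOH eclipsed, H–H eclipsed; 19.8 + 6.8 + 4.5 = 31.1 kJ/mol.
Et at 60° (staggered): tBu–Et gauche; 7.1 = 7.1 kJ/mol.
Et at 120° (eclipsed): tBu–H eclipsed, H–Et eclipsed, H–COOH eclipsed; 8.3 + 6.9 + 6.8 = 22.0 kJ/mol.
Et at 180° (staggered): tBu–COOH gauche; 6.2 = 6.2 kJ/mol.
Et at 240° (eclipsed): tBu–COOH eclipsed, H–H eclipsed, H–Et eclipsed; 17.4 + 4.5 + 6.9 = 28.8 kJ/mol.
Et at 300° (staggered): tBu–Et gauche, tBu–COOH gauche; 7.1 + 6.2 = 13.3 kJ/mol.
Max at 0° (31.1 kJ/mol), min at 180° (6.2 kJ/mol); barrier = 24.9 kJ/mol.

24.9 kJ/mol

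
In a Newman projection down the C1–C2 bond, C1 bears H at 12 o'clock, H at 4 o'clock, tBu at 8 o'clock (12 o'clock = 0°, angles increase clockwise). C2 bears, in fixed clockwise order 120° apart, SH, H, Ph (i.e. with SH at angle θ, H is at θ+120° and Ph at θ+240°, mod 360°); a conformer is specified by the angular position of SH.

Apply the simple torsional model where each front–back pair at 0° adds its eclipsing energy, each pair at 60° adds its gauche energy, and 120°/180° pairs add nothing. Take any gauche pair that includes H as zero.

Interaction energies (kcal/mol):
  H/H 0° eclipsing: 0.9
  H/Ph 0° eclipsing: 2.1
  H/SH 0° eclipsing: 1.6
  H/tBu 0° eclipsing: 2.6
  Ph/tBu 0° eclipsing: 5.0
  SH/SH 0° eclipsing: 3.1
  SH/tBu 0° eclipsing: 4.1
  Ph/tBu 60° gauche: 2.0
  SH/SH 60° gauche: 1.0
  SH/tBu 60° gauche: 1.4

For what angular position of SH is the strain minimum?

180°

SH at 0° (eclipsed): H(0°)/SH(0°) eclipsed 1.6; H(120°)/H(120°) eclipsed 0.9; tBu(240°)/Ph(240°) eclipsed 5.0 → 7.5 kcal/mol.
SH at 60° (staggered): tBu(240°)/Ph(300°) gauche 2.0 → 2.0 kcal/mol.
SH at 120° (eclipsed): H(0°)/Ph(0°) eclipsed 2.1; H(120°)/SH(120°) eclipsed 1.6; tBu(240°)/H(240°) eclipsed 2.6 → 6.3 kcal/mol.
SH at 180° (staggered): tBu(240°)/SH(180°) gauche 1.4 → 1.4 kcal/mol.
SH at 240° (eclipsed): H(0°)/H(0°) eclipsed 0.9; H(120°)/Ph(120°) eclipsed 2.1; tBu(240°)/SH(240°) eclipsed 4.1 → 7.1 kcal/mol.
SH at 300° (staggered): tBu(240°)/SH(300°) gauche 1.4; tBu(240°)/Ph(180°) gauche 2.0 → 3.4 kcal/mol.
The minimum (1.4 kcal/mol) occurs with SH at 180°.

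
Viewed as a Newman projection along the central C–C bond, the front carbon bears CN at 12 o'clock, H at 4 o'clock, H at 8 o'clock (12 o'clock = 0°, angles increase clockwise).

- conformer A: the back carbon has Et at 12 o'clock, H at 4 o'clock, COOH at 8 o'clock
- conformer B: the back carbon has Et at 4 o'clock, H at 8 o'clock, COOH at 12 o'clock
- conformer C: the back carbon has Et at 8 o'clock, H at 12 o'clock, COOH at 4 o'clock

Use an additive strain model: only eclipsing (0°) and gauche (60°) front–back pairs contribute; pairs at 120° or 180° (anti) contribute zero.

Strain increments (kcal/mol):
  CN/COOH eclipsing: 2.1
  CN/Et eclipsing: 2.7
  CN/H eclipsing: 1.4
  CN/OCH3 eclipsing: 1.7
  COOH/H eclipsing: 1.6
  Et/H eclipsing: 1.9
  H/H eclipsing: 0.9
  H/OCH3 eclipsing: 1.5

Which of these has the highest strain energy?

A (eclipsed): CN(0°)/Et(0°) eclipsed 2.7; H(120°)/H(120°) eclipsed 0.9; H(240°)/COOH(240°) eclipsed 1.6 → 5.2 kcal/mol.
B (eclipsed): CN(0°)/COOH(0°) eclipsed 2.1; H(120°)/Et(120°) eclipsed 1.9; H(240°)/H(240°) eclipsed 0.9 → 4.9 kcal/mol.
C (eclipsed): CN(0°)/H(0°) eclipsed 1.4; H(120°)/COOH(120°) eclipsed 1.6; H(240°)/Et(240°) eclipsed 1.9 → 4.9 kcal/mol.
A has the highest total (5.2 kcal/mol).

A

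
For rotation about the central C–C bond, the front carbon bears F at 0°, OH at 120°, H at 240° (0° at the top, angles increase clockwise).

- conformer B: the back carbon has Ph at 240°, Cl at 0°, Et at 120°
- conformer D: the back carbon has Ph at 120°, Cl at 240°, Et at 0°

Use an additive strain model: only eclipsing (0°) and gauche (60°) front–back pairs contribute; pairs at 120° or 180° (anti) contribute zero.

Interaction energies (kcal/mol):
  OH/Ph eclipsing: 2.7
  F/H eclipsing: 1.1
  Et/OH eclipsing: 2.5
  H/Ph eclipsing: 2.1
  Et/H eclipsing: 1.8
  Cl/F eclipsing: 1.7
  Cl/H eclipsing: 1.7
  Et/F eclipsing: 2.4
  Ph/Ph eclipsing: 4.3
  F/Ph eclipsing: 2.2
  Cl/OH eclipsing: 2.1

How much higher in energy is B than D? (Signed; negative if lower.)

B (eclipsed): F(0°)/Cl(0°) eclipsed 1.7; OH(120°)/Et(120°) eclipsed 2.5; H(240°)/Ph(240°) eclipsed 2.1 → 6.3 kcal/mol.
D (eclipsed): F(0°)/Et(0°) eclipsed 2.4; OH(120°)/Ph(120°) eclipsed 2.7; H(240°)/Cl(240°) eclipsed 1.7 → 6.8 kcal/mol.
E(B) − E(D) = 6.3 − 6.8 = -0.5 kcal/mol.

-0.5 kcal/mol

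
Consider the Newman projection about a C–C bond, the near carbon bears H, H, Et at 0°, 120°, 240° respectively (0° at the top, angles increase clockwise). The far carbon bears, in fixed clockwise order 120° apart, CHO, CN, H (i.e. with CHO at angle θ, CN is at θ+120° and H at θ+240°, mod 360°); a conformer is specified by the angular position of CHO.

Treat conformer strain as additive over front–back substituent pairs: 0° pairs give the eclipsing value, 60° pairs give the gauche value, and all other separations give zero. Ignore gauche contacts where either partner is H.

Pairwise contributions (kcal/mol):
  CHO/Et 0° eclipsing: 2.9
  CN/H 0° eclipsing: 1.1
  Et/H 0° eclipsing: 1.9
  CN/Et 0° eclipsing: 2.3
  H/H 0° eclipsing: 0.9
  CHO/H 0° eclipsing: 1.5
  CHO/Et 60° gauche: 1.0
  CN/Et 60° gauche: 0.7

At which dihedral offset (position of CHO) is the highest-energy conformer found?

240°

CHO at 0° (eclipsed): H(0°)/CHO(0°) eclipsed 1.5; H(120°)/CN(120°) eclipsed 1.1; Et(240°)/H(240°) eclipsed 1.9 → 4.5 kcal/mol.
CHO at 60° (staggered): Et(240°)/CN(180°) gauche 0.7 → 0.7 kcal/mol.
CHO at 120° (eclipsed): H(0°)/H(0°) eclipsed 0.9; H(120°)/CHO(120°) eclipsed 1.5; Et(240°)/CN(240°) eclipsed 2.3 → 4.7 kcal/mol.
CHO at 180° (staggered): Et(240°)/CHO(180°) gauche 1.0; Et(240°)/CN(300°) gauche 0.7 → 1.7 kcal/mol.
CHO at 240° (eclipsed): H(0°)/CN(0°) eclipsed 1.1; H(120°)/H(120°) eclipsed 0.9; Et(240°)/CHO(240°) eclipsed 2.9 → 4.9 kcal/mol.
CHO at 300° (staggered): Et(240°)/CHO(300°) gauche 1.0 → 1.0 kcal/mol.
The maximum (4.9 kcal/mol) occurs with CHO at 240°.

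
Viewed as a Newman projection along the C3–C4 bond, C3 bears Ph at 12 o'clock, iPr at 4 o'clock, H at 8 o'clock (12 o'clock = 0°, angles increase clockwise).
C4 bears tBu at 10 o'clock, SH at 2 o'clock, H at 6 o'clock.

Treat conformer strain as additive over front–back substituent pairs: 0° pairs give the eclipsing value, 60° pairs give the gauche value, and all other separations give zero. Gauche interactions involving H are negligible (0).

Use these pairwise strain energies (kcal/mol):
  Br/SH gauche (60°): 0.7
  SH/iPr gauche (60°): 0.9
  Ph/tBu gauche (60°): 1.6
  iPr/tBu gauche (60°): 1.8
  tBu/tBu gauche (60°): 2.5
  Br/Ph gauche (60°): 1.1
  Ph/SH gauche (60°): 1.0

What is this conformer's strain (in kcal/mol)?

This conformer (staggered): Ph–tBu gauche, Ph–SH gauche, iPr–SH gauche; 1.6 + 1.0 + 0.9 = 3.5 kcal/mol.

3.5 kcal/mol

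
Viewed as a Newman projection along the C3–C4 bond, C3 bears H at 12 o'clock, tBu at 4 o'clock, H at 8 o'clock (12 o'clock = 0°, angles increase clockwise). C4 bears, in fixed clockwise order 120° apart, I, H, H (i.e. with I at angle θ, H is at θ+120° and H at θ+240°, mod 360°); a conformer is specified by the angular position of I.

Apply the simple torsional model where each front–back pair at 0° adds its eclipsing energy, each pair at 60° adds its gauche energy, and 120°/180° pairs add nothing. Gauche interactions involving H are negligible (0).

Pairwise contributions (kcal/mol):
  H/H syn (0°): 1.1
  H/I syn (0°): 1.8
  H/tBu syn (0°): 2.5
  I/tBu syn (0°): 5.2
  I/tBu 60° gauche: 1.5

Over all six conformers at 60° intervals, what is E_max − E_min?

7.4 kcal/mol

I at 0° is eclipsed. H at 0° is eclipsed with I at 0° (1.8); tBu at 120° is eclipsed with H at 120° (2.5); H at 240° is eclipsed with H at 240° (1.1). Total 5.4 kcal/mol.
I at 60° is staggered. tBu at 120° is gauche with I at 60° (1.5). Total 1.5 kcal/mol.
I at 120° is eclipsed. H at 0° is eclipsed with H at 0° (1.1); tBu at 120° is eclipsed with I at 120° (5.2); H at 240° is eclipsed with H at 240° (1.1). Total 7.4 kcal/mol.
I at 180° is staggered. tBu at 120° is gauche with I at 180° (1.5). Total 1.5 kcal/mol.
I at 240° is eclipsed. H at 0° is eclipsed with H at 0° (1.1); tBu at 120° is eclipsed with H at 120° (2.5); H at 240° is eclipsed with I at 240° (1.8). Total 5.4 kcal/mol.
I at 300° (staggered): no non-H gauche contacts → 0.0 kcal/mol.
Max at 120° (7.4 kcal/mol), min at 300° (0.0 kcal/mol); barrier = 7.4 kcal/mol.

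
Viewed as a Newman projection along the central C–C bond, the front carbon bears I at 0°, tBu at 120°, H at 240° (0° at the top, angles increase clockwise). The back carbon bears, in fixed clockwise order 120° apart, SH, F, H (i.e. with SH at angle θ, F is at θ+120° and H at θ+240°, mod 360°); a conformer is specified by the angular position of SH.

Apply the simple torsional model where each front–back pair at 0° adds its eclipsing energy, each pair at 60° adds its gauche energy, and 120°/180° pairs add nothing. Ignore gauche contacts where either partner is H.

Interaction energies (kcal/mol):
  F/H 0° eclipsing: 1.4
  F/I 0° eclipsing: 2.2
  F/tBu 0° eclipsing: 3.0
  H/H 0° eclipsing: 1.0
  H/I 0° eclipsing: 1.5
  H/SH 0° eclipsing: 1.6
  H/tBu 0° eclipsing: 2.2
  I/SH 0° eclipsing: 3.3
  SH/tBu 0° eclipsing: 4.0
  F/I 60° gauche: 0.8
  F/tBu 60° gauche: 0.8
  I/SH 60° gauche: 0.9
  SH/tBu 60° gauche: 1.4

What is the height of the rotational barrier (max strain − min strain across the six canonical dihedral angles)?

5.1 kcal/mol

SH at 0° is eclipsed. I at 0° is eclipsed with SH at 0° (3.3); tBu at 120° is eclipsed with F at 120° (3.0); H at 240° is eclipsed with H at 240° (1.0). Total 7.3 kcal/mol.
SH at 60° is staggered. I at 0° is gauche with SH at 60° (0.9); tBu at 120° is gauche with SH at 60° (1.4); tBu at 120° is gauche with F at 180° (0.8). Total 3.1 kcal/mol.
SH at 120° is eclipsed. I at 0° is eclipsed with H at 0° (1.5); tBu at 120° is eclipsed with SH at 120° (4.0); H at 240° is eclipsed with F at 240° (1.4). Total 6.9 kcal/mol.
SH at 180° is staggered. I at 0° is gauche with F at 300° (0.8); tBu at 120° is gauche with SH at 180° (1.4). Total 2.2 kcal/mol.
SH at 240° is eclipsed. I at 0° is eclipsed with F at 0° (2.2); tBu at 120° is eclipsed with H at 120° (2.2); H at 240° is eclipsed with SH at 240° (1.6). Total 6.0 kcal/mol.
SH at 300° is staggered. I at 0° is gauche with SH at 300° (0.9); I at 0° is gauche with F at 60° (0.8); tBu at 120° is gauche with F at 60° (0.8). Total 2.5 kcal/mol.
Max at 0° (7.3 kcal/mol), min at 180° (2.2 kcal/mol); barrier = 5.1 kcal/mol.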